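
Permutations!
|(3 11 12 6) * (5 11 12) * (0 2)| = 6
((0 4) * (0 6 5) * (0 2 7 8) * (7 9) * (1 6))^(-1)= (0 8 7 9 2 5 6 1 4)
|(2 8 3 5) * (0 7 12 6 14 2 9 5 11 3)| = |(0 7 12 6 14 2 8)(3 11)(5 9)| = 14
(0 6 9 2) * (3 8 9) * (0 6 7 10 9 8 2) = (0 7 10 9)(2 6 3) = [7, 1, 6, 2, 4, 5, 3, 10, 8, 0, 9]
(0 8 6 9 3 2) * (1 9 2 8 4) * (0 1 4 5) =[5, 9, 1, 8, 4, 0, 2, 7, 6, 3] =(0 5)(1 9 3 8 6 2)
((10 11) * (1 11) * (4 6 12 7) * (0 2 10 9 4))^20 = ((0 2 10 1 11 9 4 6 12 7))^20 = (12)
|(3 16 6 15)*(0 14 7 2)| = 4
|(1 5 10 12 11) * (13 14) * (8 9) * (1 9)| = |(1 5 10 12 11 9 8)(13 14)| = 14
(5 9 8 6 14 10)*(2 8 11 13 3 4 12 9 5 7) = (2 8 6 14 10 7)(3 4 12 9 11 13) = [0, 1, 8, 4, 12, 5, 14, 2, 6, 11, 7, 13, 9, 3, 10]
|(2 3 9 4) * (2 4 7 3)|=|(3 9 7)|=3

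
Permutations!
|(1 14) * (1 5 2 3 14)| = 4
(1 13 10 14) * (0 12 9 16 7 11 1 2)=(0 12 9 16 7 11 1 13 10 14 2)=[12, 13, 0, 3, 4, 5, 6, 11, 8, 16, 14, 1, 9, 10, 2, 15, 7]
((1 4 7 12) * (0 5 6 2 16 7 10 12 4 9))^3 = (0 2 4 1 5 16 10 9 6 7 12)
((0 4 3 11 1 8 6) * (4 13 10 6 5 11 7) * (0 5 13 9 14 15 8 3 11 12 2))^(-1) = ((0 9 14 15 8 13 10 6 5 12 2)(1 3 7 4 11))^(-1) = (0 2 12 5 6 10 13 8 15 14 9)(1 11 4 7 3)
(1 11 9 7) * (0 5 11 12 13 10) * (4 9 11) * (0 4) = (0 5)(1 12 13 10 4 9 7) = [5, 12, 2, 3, 9, 0, 6, 1, 8, 7, 4, 11, 13, 10]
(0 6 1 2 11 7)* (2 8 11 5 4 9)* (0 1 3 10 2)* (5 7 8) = (0 6 3 10 2 7 1 5 4 9)(8 11) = [6, 5, 7, 10, 9, 4, 3, 1, 11, 0, 2, 8]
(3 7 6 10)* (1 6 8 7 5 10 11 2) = (1 6 11 2)(3 5 10)(7 8) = [0, 6, 1, 5, 4, 10, 11, 8, 7, 9, 3, 2]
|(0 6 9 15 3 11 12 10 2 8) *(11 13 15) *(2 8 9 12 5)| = 60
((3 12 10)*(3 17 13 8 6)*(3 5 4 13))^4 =((3 12 10 17)(4 13 8 6 5))^4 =(17)(4 5 6 8 13)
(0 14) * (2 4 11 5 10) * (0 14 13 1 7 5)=(14)(0 13 1 7 5 10 2 4 11)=[13, 7, 4, 3, 11, 10, 6, 5, 8, 9, 2, 0, 12, 1, 14]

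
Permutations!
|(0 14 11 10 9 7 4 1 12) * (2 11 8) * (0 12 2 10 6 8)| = 18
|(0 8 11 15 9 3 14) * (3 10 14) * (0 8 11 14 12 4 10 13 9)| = |(0 11 15)(4 10 12)(8 14)(9 13)| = 6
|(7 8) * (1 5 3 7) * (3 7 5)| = 5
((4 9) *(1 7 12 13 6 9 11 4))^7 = (1 7 12 13 6 9)(4 11)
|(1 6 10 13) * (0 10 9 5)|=|(0 10 13 1 6 9 5)|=7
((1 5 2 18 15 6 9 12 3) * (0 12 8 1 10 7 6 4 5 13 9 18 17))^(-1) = (0 17 2 5 4 15 18 6 7 10 3 12)(1 8 9 13)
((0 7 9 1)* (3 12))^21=((0 7 9 1)(3 12))^21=(0 7 9 1)(3 12)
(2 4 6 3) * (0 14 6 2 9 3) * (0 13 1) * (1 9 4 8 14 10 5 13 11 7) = (0 10 5 13 9 3 4 2 8 14 6 11 7 1) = [10, 0, 8, 4, 2, 13, 11, 1, 14, 3, 5, 7, 12, 9, 6]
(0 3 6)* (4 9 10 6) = (0 3 4 9 10 6) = [3, 1, 2, 4, 9, 5, 0, 7, 8, 10, 6]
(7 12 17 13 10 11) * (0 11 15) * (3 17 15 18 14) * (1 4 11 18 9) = (0 18 14 3 17 13 10 9 1 4 11 7 12 15) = [18, 4, 2, 17, 11, 5, 6, 12, 8, 1, 9, 7, 15, 10, 3, 0, 16, 13, 14]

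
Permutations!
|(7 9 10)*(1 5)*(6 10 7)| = |(1 5)(6 10)(7 9)| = 2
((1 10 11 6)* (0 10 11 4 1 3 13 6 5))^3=((0 10 4 1 11 5)(3 13 6))^3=(13)(0 1)(4 5)(10 11)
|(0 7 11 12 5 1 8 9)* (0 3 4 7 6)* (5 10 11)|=|(0 6)(1 8 9 3 4 7 5)(10 11 12)|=42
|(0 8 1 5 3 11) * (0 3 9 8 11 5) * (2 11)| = |(0 2 11 3 5 9 8 1)| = 8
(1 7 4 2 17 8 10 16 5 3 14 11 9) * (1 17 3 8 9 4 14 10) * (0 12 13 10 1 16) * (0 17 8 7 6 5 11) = (0 12 13 10 17 9 8 16 11 4 2 3 1 6 5 7 14) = [12, 6, 3, 1, 2, 7, 5, 14, 16, 8, 17, 4, 13, 10, 0, 15, 11, 9]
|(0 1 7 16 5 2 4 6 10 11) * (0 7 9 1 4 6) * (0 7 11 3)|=18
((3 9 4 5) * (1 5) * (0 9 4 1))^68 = ((0 9 1 5 3 4))^68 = (0 1 3)(4 9 5)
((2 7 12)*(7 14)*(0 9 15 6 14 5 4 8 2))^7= (15)(2 8 4 5)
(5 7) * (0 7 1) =[7, 0, 2, 3, 4, 1, 6, 5] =(0 7 5 1)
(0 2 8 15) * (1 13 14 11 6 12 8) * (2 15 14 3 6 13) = (0 15)(1 2)(3 6 12 8 14 11 13) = [15, 2, 1, 6, 4, 5, 12, 7, 14, 9, 10, 13, 8, 3, 11, 0]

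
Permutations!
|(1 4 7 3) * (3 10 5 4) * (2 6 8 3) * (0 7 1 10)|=|(0 7)(1 2 6 8 3 10 5 4)|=8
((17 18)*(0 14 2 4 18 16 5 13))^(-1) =(0 13 5 16 17 18 4 2 14) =((0 14 2 4 18 17 16 5 13))^(-1)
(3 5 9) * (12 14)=(3 5 9)(12 14)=[0, 1, 2, 5, 4, 9, 6, 7, 8, 3, 10, 11, 14, 13, 12]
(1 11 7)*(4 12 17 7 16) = (1 11 16 4 12 17 7) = [0, 11, 2, 3, 12, 5, 6, 1, 8, 9, 10, 16, 17, 13, 14, 15, 4, 7]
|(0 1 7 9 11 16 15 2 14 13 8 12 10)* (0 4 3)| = 15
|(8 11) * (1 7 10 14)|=|(1 7 10 14)(8 11)|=4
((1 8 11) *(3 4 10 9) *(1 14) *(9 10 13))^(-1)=(1 14 11 8)(3 9 13 4)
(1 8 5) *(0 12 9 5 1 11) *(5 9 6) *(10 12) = (0 10 12 6 5 11)(1 8) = [10, 8, 2, 3, 4, 11, 5, 7, 1, 9, 12, 0, 6]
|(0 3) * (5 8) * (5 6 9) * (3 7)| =12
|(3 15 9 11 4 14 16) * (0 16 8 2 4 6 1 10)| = 36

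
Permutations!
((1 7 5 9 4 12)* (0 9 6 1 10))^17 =((0 9 4 12 10)(1 7 5 6))^17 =(0 4 10 9 12)(1 7 5 6)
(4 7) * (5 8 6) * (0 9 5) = (0 9 5 8 6)(4 7) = [9, 1, 2, 3, 7, 8, 0, 4, 6, 5]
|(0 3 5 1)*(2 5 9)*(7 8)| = |(0 3 9 2 5 1)(7 8)| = 6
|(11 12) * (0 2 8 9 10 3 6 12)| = 9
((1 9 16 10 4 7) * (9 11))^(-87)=((1 11 9 16 10 4 7))^(-87)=(1 10 11 4 9 7 16)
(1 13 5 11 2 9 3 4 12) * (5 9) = [0, 13, 5, 4, 12, 11, 6, 7, 8, 3, 10, 2, 1, 9] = (1 13 9 3 4 12)(2 5 11)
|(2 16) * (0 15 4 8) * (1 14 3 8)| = |(0 15 4 1 14 3 8)(2 16)| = 14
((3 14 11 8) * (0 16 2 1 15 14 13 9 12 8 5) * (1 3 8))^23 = ((0 16 2 3 13 9 12 1 15 14 11 5))^23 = (0 5 11 14 15 1 12 9 13 3 2 16)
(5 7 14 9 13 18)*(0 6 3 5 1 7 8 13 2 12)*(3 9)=[6, 7, 12, 5, 4, 8, 9, 14, 13, 2, 10, 11, 0, 18, 3, 15, 16, 17, 1]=(0 6 9 2 12)(1 7 14 3 5 8 13 18)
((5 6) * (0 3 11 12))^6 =(0 11)(3 12)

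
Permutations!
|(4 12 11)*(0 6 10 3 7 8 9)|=21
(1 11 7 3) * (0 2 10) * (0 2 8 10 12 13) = (0 8 10 2 12 13)(1 11 7 3) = [8, 11, 12, 1, 4, 5, 6, 3, 10, 9, 2, 7, 13, 0]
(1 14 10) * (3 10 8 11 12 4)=(1 14 8 11 12 4 3 10)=[0, 14, 2, 10, 3, 5, 6, 7, 11, 9, 1, 12, 4, 13, 8]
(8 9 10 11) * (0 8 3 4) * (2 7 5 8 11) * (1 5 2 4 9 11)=(0 1 5 8 11 3 9 10 4)(2 7)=[1, 5, 7, 9, 0, 8, 6, 2, 11, 10, 4, 3]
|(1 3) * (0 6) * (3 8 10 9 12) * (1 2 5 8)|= 14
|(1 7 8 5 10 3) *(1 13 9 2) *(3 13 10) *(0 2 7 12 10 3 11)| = |(0 2 1 12 10 13 9 7 8 5 11)| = 11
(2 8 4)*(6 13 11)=(2 8 4)(6 13 11)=[0, 1, 8, 3, 2, 5, 13, 7, 4, 9, 10, 6, 12, 11]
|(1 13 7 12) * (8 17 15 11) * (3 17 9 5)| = 28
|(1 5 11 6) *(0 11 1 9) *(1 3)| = 12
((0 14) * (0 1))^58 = ((0 14 1))^58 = (0 14 1)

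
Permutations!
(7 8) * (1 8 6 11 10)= (1 8 7 6 11 10)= [0, 8, 2, 3, 4, 5, 11, 6, 7, 9, 1, 10]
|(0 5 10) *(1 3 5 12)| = 6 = |(0 12 1 3 5 10)|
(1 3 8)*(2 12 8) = (1 3 2 12 8) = [0, 3, 12, 2, 4, 5, 6, 7, 1, 9, 10, 11, 8]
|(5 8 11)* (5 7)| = |(5 8 11 7)| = 4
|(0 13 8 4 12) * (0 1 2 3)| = 8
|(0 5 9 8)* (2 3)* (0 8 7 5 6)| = |(0 6)(2 3)(5 9 7)| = 6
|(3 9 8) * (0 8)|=4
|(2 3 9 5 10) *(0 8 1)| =|(0 8 1)(2 3 9 5 10)| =15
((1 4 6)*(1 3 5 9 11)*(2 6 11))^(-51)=(11)(2 9 5 3 6)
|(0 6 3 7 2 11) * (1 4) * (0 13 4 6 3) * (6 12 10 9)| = 12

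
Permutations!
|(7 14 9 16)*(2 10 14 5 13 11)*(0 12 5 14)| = 28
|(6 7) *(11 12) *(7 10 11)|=5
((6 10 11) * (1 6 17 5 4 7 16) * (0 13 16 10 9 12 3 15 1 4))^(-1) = (0 5 17 11 10 7 4 16 13)(1 15 3 12 9 6)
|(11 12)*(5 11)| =3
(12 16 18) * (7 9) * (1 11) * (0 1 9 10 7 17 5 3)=[1, 11, 2, 0, 4, 3, 6, 10, 8, 17, 7, 9, 16, 13, 14, 15, 18, 5, 12]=(0 1 11 9 17 5 3)(7 10)(12 16 18)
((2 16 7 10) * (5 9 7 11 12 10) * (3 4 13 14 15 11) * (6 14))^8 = (2 11 6 3 10 15 13 16 12 14 4)(5 7 9)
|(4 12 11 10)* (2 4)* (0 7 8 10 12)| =|(0 7 8 10 2 4)(11 12)| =6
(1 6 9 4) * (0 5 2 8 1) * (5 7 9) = (0 7 9 4)(1 6 5 2 8) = [7, 6, 8, 3, 0, 2, 5, 9, 1, 4]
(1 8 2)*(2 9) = [0, 8, 1, 3, 4, 5, 6, 7, 9, 2] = (1 8 9 2)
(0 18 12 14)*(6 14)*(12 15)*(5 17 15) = (0 18 5 17 15 12 6 14) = [18, 1, 2, 3, 4, 17, 14, 7, 8, 9, 10, 11, 6, 13, 0, 12, 16, 15, 5]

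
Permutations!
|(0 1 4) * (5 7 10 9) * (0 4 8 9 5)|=12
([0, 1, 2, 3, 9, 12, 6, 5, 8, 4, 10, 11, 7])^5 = (4 9)(5 7 12)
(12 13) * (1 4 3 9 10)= [0, 4, 2, 9, 3, 5, 6, 7, 8, 10, 1, 11, 13, 12]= (1 4 3 9 10)(12 13)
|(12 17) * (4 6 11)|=6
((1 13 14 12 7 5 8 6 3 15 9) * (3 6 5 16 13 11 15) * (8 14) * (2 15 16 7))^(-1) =(1 9 15 2 12 14 5 8 13 16 11)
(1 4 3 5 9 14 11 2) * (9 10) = (1 4 3 5 10 9 14 11 2) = [0, 4, 1, 5, 3, 10, 6, 7, 8, 14, 9, 2, 12, 13, 11]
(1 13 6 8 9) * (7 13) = (1 7 13 6 8 9) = [0, 7, 2, 3, 4, 5, 8, 13, 9, 1, 10, 11, 12, 6]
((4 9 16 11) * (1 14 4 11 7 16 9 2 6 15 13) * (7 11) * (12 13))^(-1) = (1 13 12 15 6 2 4 14)(7 11 16)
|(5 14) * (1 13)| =|(1 13)(5 14)| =2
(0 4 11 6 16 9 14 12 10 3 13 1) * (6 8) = (0 4 11 8 6 16 9 14 12 10 3 13 1) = [4, 0, 2, 13, 11, 5, 16, 7, 6, 14, 3, 8, 10, 1, 12, 15, 9]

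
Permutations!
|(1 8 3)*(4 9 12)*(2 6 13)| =3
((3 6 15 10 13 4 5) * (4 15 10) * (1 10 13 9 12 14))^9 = ((1 10 9 12 14)(3 6 13 15 4 5))^9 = (1 14 12 9 10)(3 15)(4 6)(5 13)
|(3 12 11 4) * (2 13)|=|(2 13)(3 12 11 4)|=4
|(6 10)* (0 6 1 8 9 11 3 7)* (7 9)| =|(0 6 10 1 8 7)(3 9 11)| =6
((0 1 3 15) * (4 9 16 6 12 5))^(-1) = ((0 1 3 15)(4 9 16 6 12 5))^(-1) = (0 15 3 1)(4 5 12 6 16 9)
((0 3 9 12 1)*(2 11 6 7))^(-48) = ((0 3 9 12 1)(2 11 6 7))^(-48) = (0 9 1 3 12)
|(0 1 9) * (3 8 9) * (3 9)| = |(0 1 9)(3 8)| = 6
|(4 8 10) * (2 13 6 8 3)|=7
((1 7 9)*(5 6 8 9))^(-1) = (1 9 8 6 5 7)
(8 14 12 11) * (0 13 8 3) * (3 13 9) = (0 9 3)(8 14 12 11 13) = [9, 1, 2, 0, 4, 5, 6, 7, 14, 3, 10, 13, 11, 8, 12]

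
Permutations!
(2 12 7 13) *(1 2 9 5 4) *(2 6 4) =(1 6 4)(2 12 7 13 9 5) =[0, 6, 12, 3, 1, 2, 4, 13, 8, 5, 10, 11, 7, 9]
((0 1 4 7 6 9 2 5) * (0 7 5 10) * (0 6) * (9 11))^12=((0 1 4 5 7)(2 10 6 11 9))^12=(0 4 7 1 5)(2 6 9 10 11)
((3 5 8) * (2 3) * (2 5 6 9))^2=(2 6)(3 9)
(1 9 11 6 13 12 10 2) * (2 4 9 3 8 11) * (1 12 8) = (1 3)(2 12 10 4 9)(6 13 8 11) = [0, 3, 12, 1, 9, 5, 13, 7, 11, 2, 4, 6, 10, 8]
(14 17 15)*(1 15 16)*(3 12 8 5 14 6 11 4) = (1 15 6 11 4 3 12 8 5 14 17 16) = [0, 15, 2, 12, 3, 14, 11, 7, 5, 9, 10, 4, 8, 13, 17, 6, 1, 16]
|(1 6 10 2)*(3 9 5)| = 12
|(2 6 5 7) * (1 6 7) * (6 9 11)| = |(1 9 11 6 5)(2 7)| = 10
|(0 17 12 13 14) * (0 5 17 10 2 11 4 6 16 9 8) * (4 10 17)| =33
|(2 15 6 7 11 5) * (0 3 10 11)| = 9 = |(0 3 10 11 5 2 15 6 7)|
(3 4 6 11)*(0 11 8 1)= (0 11 3 4 6 8 1)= [11, 0, 2, 4, 6, 5, 8, 7, 1, 9, 10, 3]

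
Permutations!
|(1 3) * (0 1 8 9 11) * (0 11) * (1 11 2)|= 7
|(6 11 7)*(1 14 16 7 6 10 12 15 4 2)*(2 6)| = 11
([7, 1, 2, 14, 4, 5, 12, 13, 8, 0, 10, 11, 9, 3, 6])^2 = [13, 1, 2, 6, 4, 5, 9, 3, 8, 7, 10, 11, 0, 14, 12]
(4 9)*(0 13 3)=(0 13 3)(4 9)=[13, 1, 2, 0, 9, 5, 6, 7, 8, 4, 10, 11, 12, 3]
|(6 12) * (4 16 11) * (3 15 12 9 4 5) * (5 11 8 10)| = |(3 15 12 6 9 4 16 8 10 5)| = 10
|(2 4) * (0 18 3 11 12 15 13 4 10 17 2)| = |(0 18 3 11 12 15 13 4)(2 10 17)| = 24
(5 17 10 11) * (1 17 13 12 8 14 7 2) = (1 17 10 11 5 13 12 8 14 7 2) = [0, 17, 1, 3, 4, 13, 6, 2, 14, 9, 11, 5, 8, 12, 7, 15, 16, 10]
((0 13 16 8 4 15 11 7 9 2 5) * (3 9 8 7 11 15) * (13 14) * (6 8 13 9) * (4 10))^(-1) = ((0 14 9 2 5)(3 6 8 10 4)(7 13 16))^(-1) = (0 5 2 9 14)(3 4 10 8 6)(7 16 13)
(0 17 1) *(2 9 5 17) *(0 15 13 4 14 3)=(0 2 9 5 17 1 15 13 4 14 3)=[2, 15, 9, 0, 14, 17, 6, 7, 8, 5, 10, 11, 12, 4, 3, 13, 16, 1]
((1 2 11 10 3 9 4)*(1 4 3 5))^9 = ((1 2 11 10 5)(3 9))^9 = (1 5 10 11 2)(3 9)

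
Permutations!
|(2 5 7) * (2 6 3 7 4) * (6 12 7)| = 6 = |(2 5 4)(3 6)(7 12)|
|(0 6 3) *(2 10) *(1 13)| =6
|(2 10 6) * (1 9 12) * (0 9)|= |(0 9 12 1)(2 10 6)|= 12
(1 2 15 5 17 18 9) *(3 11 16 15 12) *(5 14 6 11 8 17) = (1 2 12 3 8 17 18 9)(6 11 16 15 14) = [0, 2, 12, 8, 4, 5, 11, 7, 17, 1, 10, 16, 3, 13, 6, 14, 15, 18, 9]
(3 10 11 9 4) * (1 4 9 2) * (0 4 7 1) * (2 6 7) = (0 4 3 10 11 6 7 1 2) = [4, 2, 0, 10, 3, 5, 7, 1, 8, 9, 11, 6]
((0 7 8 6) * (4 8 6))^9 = ((0 7 6)(4 8))^9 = (4 8)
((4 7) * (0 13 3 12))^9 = (0 13 3 12)(4 7)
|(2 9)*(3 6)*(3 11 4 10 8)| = 6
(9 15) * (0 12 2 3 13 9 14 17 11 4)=[12, 1, 3, 13, 0, 5, 6, 7, 8, 15, 10, 4, 2, 9, 17, 14, 16, 11]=(0 12 2 3 13 9 15 14 17 11 4)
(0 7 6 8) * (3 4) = (0 7 6 8)(3 4) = [7, 1, 2, 4, 3, 5, 8, 6, 0]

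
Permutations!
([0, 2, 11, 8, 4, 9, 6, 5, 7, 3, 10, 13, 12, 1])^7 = (1 13 11 2)(3 7 9 8 5)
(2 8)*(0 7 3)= (0 7 3)(2 8)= [7, 1, 8, 0, 4, 5, 6, 3, 2]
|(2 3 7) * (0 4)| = 6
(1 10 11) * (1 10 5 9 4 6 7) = [0, 5, 2, 3, 6, 9, 7, 1, 8, 4, 11, 10] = (1 5 9 4 6 7)(10 11)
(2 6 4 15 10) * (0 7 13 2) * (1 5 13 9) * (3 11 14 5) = (0 7 9 1 3 11 14 5 13 2 6 4 15 10) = [7, 3, 6, 11, 15, 13, 4, 9, 8, 1, 0, 14, 12, 2, 5, 10]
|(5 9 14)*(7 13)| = 6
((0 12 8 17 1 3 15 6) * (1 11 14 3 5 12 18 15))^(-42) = (0 15)(1 14 17 12)(3 11 8 5)(6 18)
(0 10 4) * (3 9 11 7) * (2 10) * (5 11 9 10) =(0 2 5 11 7 3 10 4) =[2, 1, 5, 10, 0, 11, 6, 3, 8, 9, 4, 7]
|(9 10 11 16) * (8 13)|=|(8 13)(9 10 11 16)|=4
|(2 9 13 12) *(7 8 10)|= 12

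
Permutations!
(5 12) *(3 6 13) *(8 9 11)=[0, 1, 2, 6, 4, 12, 13, 7, 9, 11, 10, 8, 5, 3]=(3 6 13)(5 12)(8 9 11)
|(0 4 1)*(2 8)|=|(0 4 1)(2 8)|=6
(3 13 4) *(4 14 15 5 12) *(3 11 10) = (3 13 14 15 5 12 4 11 10) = [0, 1, 2, 13, 11, 12, 6, 7, 8, 9, 3, 10, 4, 14, 15, 5]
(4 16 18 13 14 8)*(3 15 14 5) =(3 15 14 8 4 16 18 13 5) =[0, 1, 2, 15, 16, 3, 6, 7, 4, 9, 10, 11, 12, 5, 8, 14, 18, 17, 13]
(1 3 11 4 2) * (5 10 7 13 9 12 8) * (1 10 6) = (1 3 11 4 2 10 7 13 9 12 8 5 6) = [0, 3, 10, 11, 2, 6, 1, 13, 5, 12, 7, 4, 8, 9]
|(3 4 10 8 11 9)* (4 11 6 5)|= 15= |(3 11 9)(4 10 8 6 5)|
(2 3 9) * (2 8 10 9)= (2 3)(8 10 9)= [0, 1, 3, 2, 4, 5, 6, 7, 10, 8, 9]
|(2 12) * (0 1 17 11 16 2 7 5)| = 9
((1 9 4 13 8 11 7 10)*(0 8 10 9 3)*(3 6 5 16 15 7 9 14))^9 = ((0 8 11 9 4 13 10 1 6 5 16 15 7 14 3))^9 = (0 5 9 7 10)(1 8 16 4 14)(3 6 11 15 13)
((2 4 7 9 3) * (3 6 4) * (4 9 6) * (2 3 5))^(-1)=(2 5)(4 9 6 7)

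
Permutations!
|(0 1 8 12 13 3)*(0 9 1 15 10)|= |(0 15 10)(1 8 12 13 3 9)|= 6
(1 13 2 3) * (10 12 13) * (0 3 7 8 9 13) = (0 3 1 10 12)(2 7 8 9 13) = [3, 10, 7, 1, 4, 5, 6, 8, 9, 13, 12, 11, 0, 2]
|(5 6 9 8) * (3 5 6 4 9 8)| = |(3 5 4 9)(6 8)| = 4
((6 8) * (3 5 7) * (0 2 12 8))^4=(0 6 8 12 2)(3 5 7)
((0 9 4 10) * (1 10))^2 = (0 4 10 9 1)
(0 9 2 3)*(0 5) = (0 9 2 3 5) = [9, 1, 3, 5, 4, 0, 6, 7, 8, 2]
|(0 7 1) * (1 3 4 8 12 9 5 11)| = 10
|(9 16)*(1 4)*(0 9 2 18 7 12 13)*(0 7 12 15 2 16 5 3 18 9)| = |(1 4)(2 9 5 3 18 12 13 7 15)| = 18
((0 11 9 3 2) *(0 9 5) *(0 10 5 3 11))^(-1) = ((2 9 11 3)(5 10))^(-1) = (2 3 11 9)(5 10)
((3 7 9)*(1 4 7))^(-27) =(1 9 4 3 7) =((1 4 7 9 3))^(-27)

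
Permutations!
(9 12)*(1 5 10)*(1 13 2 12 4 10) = [0, 5, 12, 3, 10, 1, 6, 7, 8, 4, 13, 11, 9, 2] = (1 5)(2 12 9 4 10 13)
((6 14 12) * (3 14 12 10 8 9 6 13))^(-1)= (3 13 12 6 9 8 10 14)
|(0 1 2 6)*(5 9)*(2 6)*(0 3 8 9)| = |(0 1 6 3 8 9 5)| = 7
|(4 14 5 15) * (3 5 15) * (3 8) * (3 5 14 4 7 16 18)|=|(3 14 15 7 16 18)(5 8)|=6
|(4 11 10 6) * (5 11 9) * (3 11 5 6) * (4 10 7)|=7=|(3 11 7 4 9 6 10)|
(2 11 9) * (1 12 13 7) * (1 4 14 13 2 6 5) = (1 12 2 11 9 6 5)(4 14 13 7) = [0, 12, 11, 3, 14, 1, 5, 4, 8, 6, 10, 9, 2, 7, 13]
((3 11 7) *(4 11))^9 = (3 4 11 7)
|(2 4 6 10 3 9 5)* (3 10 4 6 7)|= 7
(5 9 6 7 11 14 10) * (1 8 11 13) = (1 8 11 14 10 5 9 6 7 13) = [0, 8, 2, 3, 4, 9, 7, 13, 11, 6, 5, 14, 12, 1, 10]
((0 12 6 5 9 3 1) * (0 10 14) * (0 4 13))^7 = (0 10 5 13 1 6 4 3 12 14 9)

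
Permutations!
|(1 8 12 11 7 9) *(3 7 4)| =|(1 8 12 11 4 3 7 9)| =8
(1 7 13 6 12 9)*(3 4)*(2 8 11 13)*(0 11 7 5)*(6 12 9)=(0 11 13 12 6 9 1 5)(2 8 7)(3 4)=[11, 5, 8, 4, 3, 0, 9, 2, 7, 1, 10, 13, 6, 12]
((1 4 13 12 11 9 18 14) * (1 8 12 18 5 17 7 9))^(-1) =(1 11 12 8 14 18 13 4)(5 9 7 17)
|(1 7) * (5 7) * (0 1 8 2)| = 6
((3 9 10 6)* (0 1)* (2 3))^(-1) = ((0 1)(2 3 9 10 6))^(-1) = (0 1)(2 6 10 9 3)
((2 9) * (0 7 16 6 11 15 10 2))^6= ((0 7 16 6 11 15 10 2 9))^6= (0 10 6)(2 11 7)(9 15 16)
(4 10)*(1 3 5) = (1 3 5)(4 10) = [0, 3, 2, 5, 10, 1, 6, 7, 8, 9, 4]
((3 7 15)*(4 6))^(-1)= ((3 7 15)(4 6))^(-1)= (3 15 7)(4 6)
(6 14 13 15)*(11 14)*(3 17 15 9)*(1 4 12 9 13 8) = (1 4 12 9 3 17 15 6 11 14 8) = [0, 4, 2, 17, 12, 5, 11, 7, 1, 3, 10, 14, 9, 13, 8, 6, 16, 15]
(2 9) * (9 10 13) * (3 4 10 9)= (2 9)(3 4 10 13)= [0, 1, 9, 4, 10, 5, 6, 7, 8, 2, 13, 11, 12, 3]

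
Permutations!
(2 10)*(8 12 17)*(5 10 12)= (2 12 17 8 5 10)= [0, 1, 12, 3, 4, 10, 6, 7, 5, 9, 2, 11, 17, 13, 14, 15, 16, 8]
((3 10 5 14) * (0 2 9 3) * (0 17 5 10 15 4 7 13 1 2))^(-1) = ((1 2 9 3 15 4 7 13)(5 14 17))^(-1) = (1 13 7 4 15 3 9 2)(5 17 14)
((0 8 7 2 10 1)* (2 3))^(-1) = ((0 8 7 3 2 10 1))^(-1) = (0 1 10 2 3 7 8)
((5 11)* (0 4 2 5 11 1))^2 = ((11)(0 4 2 5 1))^2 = (11)(0 2 1 4 5)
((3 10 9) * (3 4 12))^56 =(3 10 9 4 12)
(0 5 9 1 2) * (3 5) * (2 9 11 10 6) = (0 3 5 11 10 6 2)(1 9) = [3, 9, 0, 5, 4, 11, 2, 7, 8, 1, 6, 10]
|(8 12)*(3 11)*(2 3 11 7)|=6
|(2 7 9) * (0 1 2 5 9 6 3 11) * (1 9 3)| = |(0 9 5 3 11)(1 2 7 6)| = 20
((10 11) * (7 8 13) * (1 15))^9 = ((1 15)(7 8 13)(10 11))^9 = (1 15)(10 11)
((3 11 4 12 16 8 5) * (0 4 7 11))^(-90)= (0 4 12 16 8 5 3)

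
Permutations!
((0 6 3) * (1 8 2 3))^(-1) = (0 3 2 8 1 6)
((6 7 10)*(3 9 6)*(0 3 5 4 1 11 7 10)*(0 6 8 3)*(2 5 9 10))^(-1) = (1 4 5 2 6 7 11)(3 8 9 10)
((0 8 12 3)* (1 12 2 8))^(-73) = ((0 1 12 3)(2 8))^(-73) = (0 3 12 1)(2 8)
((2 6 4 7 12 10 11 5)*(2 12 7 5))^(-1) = (2 11 10 12 5 4 6)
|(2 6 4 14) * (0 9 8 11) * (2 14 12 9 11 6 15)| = |(0 11)(2 15)(4 12 9 8 6)| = 10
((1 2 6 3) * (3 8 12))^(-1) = (1 3 12 8 6 2)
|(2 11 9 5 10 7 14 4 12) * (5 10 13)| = 8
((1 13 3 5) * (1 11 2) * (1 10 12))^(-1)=(1 12 10 2 11 5 3 13)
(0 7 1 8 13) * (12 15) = [7, 8, 2, 3, 4, 5, 6, 1, 13, 9, 10, 11, 15, 0, 14, 12] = (0 7 1 8 13)(12 15)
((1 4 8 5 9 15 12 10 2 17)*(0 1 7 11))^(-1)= (0 11 7 17 2 10 12 15 9 5 8 4 1)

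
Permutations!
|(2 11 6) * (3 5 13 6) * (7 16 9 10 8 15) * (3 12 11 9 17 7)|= 18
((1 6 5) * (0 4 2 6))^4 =(0 5 2)(1 6 4)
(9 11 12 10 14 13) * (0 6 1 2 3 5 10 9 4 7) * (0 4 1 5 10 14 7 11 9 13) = (0 6 5 14)(1 2 3 10 7 4 11 12 13) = [6, 2, 3, 10, 11, 14, 5, 4, 8, 9, 7, 12, 13, 1, 0]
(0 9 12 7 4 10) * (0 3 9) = (3 9 12 7 4 10) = [0, 1, 2, 9, 10, 5, 6, 4, 8, 12, 3, 11, 7]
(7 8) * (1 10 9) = [0, 10, 2, 3, 4, 5, 6, 8, 7, 1, 9] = (1 10 9)(7 8)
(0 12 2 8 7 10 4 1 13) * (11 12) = (0 11 12 2 8 7 10 4 1 13) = [11, 13, 8, 3, 1, 5, 6, 10, 7, 9, 4, 12, 2, 0]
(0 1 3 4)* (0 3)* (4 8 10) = (0 1)(3 8 10 4) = [1, 0, 2, 8, 3, 5, 6, 7, 10, 9, 4]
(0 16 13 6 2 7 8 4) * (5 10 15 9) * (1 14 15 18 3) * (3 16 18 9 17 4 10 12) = (0 18 16 13 6 2 7 8 10 9 5 12 3 1 14 15 17 4) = [18, 14, 7, 1, 0, 12, 2, 8, 10, 5, 9, 11, 3, 6, 15, 17, 13, 4, 16]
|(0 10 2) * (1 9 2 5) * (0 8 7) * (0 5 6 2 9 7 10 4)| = |(0 4)(1 7 5)(2 8 10 6)| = 12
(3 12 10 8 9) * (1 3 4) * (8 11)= [0, 3, 2, 12, 1, 5, 6, 7, 9, 4, 11, 8, 10]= (1 3 12 10 11 8 9 4)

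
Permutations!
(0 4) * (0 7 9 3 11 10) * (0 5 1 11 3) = (0 4 7 9)(1 11 10 5) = [4, 11, 2, 3, 7, 1, 6, 9, 8, 0, 5, 10]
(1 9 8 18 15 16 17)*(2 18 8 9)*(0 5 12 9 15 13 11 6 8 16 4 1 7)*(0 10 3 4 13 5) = (1 2 18 5 12 9 15 13 11 6 8 16 17 7 10 3 4) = [0, 2, 18, 4, 1, 12, 8, 10, 16, 15, 3, 6, 9, 11, 14, 13, 17, 7, 5]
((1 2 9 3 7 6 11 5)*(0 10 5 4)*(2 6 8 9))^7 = (11)(3 9 8 7)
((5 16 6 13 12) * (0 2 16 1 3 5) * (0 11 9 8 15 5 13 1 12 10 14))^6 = ((0 2 16 6 1 3 13 10 14)(5 12 11 9 8 15))^6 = (0 13 6)(1 2 10)(3 16 14)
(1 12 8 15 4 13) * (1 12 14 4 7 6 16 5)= (1 14 4 13 12 8 15 7 6 16 5)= [0, 14, 2, 3, 13, 1, 16, 6, 15, 9, 10, 11, 8, 12, 4, 7, 5]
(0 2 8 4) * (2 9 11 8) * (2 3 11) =(0 9 2 3 11 8 4) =[9, 1, 3, 11, 0, 5, 6, 7, 4, 2, 10, 8]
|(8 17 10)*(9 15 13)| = 3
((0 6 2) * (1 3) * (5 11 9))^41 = ((0 6 2)(1 3)(5 11 9))^41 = (0 2 6)(1 3)(5 9 11)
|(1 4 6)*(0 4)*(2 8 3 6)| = |(0 4 2 8 3 6 1)| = 7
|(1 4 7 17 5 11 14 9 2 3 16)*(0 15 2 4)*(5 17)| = |(17)(0 15 2 3 16 1)(4 7 5 11 14 9)| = 6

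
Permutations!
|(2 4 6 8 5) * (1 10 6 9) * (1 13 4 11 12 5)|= |(1 10 6 8)(2 11 12 5)(4 9 13)|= 12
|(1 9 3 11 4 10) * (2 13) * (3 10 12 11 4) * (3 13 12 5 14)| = 12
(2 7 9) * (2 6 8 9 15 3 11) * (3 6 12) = [0, 1, 7, 11, 4, 5, 8, 15, 9, 12, 10, 2, 3, 13, 14, 6] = (2 7 15 6 8 9 12 3 11)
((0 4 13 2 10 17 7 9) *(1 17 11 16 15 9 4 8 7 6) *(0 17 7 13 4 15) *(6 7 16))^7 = (0 1 11 2 8 16 6 10 13)(7 17 9 15)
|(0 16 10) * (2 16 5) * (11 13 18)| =15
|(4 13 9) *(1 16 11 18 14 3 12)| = 21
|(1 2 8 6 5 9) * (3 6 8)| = 6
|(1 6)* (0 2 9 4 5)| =10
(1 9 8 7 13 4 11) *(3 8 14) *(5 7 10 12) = (1 9 14 3 8 10 12 5 7 13 4 11) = [0, 9, 2, 8, 11, 7, 6, 13, 10, 14, 12, 1, 5, 4, 3]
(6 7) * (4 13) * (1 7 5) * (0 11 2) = (0 11 2)(1 7 6 5)(4 13) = [11, 7, 0, 3, 13, 1, 5, 6, 8, 9, 10, 2, 12, 4]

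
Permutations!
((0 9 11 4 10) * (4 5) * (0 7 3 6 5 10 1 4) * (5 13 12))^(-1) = (0 5 12 13 6 3 7 10 11 9)(1 4)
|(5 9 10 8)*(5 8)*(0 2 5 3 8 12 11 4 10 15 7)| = 6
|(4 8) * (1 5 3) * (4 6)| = |(1 5 3)(4 8 6)| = 3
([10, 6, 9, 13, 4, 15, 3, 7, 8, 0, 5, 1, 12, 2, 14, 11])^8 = (0 13 1 5 9 3 11 10 2 6 15)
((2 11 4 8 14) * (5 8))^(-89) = (2 11 4 5 8 14)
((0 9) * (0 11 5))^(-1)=((0 9 11 5))^(-1)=(0 5 11 9)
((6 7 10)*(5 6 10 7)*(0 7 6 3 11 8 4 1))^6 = (0 8 5)(1 11 6)(3 7 4)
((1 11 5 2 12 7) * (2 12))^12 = (1 5 7 11 12)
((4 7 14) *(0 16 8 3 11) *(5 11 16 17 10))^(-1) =(0 11 5 10 17)(3 8 16)(4 14 7)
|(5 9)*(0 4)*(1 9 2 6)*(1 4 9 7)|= |(0 9 5 2 6 4)(1 7)|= 6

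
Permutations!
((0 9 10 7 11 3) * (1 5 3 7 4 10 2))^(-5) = (0 9 2 1 5 3)(4 10)(7 11)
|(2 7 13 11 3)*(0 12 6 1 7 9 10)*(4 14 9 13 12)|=|(0 4 14 9 10)(1 7 12 6)(2 13 11 3)|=20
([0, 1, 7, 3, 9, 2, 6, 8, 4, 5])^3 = [0, 1, 4, 3, 2, 8, 6, 9, 5, 7]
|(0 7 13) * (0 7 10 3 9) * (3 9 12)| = 6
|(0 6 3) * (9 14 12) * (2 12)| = 12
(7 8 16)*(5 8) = (5 8 16 7) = [0, 1, 2, 3, 4, 8, 6, 5, 16, 9, 10, 11, 12, 13, 14, 15, 7]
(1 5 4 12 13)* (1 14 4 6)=(1 5 6)(4 12 13 14)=[0, 5, 2, 3, 12, 6, 1, 7, 8, 9, 10, 11, 13, 14, 4]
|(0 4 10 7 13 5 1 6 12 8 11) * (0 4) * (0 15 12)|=12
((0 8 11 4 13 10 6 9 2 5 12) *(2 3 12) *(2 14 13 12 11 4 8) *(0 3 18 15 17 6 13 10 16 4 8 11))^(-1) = (0 3 12 4 16 13 10 14 5 2)(6 17 15 18 9) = ((0 2 5 14 10 13 16 4 12 3)(6 9 18 15 17))^(-1)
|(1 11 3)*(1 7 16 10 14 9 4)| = 9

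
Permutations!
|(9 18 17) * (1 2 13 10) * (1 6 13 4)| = |(1 2 4)(6 13 10)(9 18 17)| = 3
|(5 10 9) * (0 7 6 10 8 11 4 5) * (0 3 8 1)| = 11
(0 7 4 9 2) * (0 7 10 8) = (0 10 8)(2 7 4 9) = [10, 1, 7, 3, 9, 5, 6, 4, 0, 2, 8]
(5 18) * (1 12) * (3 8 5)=(1 12)(3 8 5 18)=[0, 12, 2, 8, 4, 18, 6, 7, 5, 9, 10, 11, 1, 13, 14, 15, 16, 17, 3]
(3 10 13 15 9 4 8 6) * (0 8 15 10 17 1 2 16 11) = (0 8 6 3 17 1 2 16 11)(4 15 9)(10 13) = [8, 2, 16, 17, 15, 5, 3, 7, 6, 4, 13, 0, 12, 10, 14, 9, 11, 1]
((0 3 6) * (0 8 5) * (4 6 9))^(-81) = (0 4 5 9 8 3 6)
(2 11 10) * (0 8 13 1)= (0 8 13 1)(2 11 10)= [8, 0, 11, 3, 4, 5, 6, 7, 13, 9, 2, 10, 12, 1]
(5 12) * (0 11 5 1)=(0 11 5 12 1)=[11, 0, 2, 3, 4, 12, 6, 7, 8, 9, 10, 5, 1]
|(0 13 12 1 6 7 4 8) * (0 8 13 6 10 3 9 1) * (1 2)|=|(0 6 7 4 13 12)(1 10 3 9 2)|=30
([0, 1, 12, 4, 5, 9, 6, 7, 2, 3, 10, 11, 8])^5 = [0, 1, 8, 4, 5, 9, 6, 7, 12, 3, 10, 11, 2]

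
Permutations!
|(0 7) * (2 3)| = 2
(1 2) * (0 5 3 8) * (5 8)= [8, 2, 1, 5, 4, 3, 6, 7, 0]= (0 8)(1 2)(3 5)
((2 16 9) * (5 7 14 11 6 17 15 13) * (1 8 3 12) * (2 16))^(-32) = (17)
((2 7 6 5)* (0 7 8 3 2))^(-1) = (0 5 6 7)(2 3 8)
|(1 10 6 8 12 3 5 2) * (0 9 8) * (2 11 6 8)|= 11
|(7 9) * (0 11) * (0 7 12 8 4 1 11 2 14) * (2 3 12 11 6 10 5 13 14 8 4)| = |(0 3 12 4 1 6 10 5 13 14)(2 8)(7 9 11)| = 30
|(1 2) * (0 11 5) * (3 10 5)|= |(0 11 3 10 5)(1 2)|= 10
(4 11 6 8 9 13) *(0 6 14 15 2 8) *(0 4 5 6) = (2 8 9 13 5 6 4 11 14 15) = [0, 1, 8, 3, 11, 6, 4, 7, 9, 13, 10, 14, 12, 5, 15, 2]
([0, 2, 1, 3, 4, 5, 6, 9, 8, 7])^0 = [0, 1, 2, 3, 4, 5, 6, 7, 8, 9]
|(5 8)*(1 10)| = 2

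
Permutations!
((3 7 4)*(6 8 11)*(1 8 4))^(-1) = ((1 8 11 6 4 3 7))^(-1) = (1 7 3 4 6 11 8)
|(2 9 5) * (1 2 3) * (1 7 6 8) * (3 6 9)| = |(1 2 3 7 9 5 6 8)| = 8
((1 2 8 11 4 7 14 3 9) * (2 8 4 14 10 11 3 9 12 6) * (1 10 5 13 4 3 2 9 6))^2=(1 2 12 8 3)(4 5)(6 10 14 9 11)(7 13)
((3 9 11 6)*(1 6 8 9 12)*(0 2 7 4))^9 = (0 2 7 4)(1 6 3 12)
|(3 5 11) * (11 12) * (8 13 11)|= 6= |(3 5 12 8 13 11)|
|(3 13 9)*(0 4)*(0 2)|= 3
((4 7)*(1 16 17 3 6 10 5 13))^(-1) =((1 16 17 3 6 10 5 13)(4 7))^(-1) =(1 13 5 10 6 3 17 16)(4 7)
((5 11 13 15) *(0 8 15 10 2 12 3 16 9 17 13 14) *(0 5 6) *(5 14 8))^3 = (0 8)(2 16 13 12 9 10 3 17)(5 15)(6 11)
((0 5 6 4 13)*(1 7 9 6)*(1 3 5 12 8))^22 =(0 7 13 1 4 8 6 12 9)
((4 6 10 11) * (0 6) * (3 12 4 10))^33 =(0 12 6 4 3)(10 11)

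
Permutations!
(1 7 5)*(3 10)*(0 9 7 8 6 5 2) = [9, 8, 0, 10, 4, 1, 5, 2, 6, 7, 3] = (0 9 7 2)(1 8 6 5)(3 10)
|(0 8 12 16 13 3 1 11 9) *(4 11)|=10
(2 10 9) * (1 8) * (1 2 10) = [0, 8, 1, 3, 4, 5, 6, 7, 2, 10, 9] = (1 8 2)(9 10)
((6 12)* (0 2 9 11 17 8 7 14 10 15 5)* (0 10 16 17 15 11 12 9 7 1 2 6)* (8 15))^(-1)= ((0 6 9 12)(1 2 7 14 16 17 15 5 10 11 8))^(-1)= (0 12 9 6)(1 8 11 10 5 15 17 16 14 7 2)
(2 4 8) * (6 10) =(2 4 8)(6 10) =[0, 1, 4, 3, 8, 5, 10, 7, 2, 9, 6]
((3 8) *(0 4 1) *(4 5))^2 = ((0 5 4 1)(3 8))^2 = (8)(0 4)(1 5)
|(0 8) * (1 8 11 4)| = 5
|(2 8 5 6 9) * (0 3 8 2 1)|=7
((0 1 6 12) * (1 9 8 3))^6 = (0 12 6 1 3 8 9)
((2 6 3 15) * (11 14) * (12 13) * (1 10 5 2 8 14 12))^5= (1 3 12 2 14 10 15 13 6 11 5 8)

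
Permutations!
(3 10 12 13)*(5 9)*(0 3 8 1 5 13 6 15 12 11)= (0 3 10 11)(1 5 9 13 8)(6 15 12)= [3, 5, 2, 10, 4, 9, 15, 7, 1, 13, 11, 0, 6, 8, 14, 12]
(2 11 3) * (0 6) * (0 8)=(0 6 8)(2 11 3)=[6, 1, 11, 2, 4, 5, 8, 7, 0, 9, 10, 3]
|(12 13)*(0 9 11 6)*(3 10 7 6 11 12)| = |(0 9 12 13 3 10 7 6)| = 8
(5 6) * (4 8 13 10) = (4 8 13 10)(5 6) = [0, 1, 2, 3, 8, 6, 5, 7, 13, 9, 4, 11, 12, 10]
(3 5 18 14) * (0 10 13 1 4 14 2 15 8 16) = [10, 4, 15, 5, 14, 18, 6, 7, 16, 9, 13, 11, 12, 1, 3, 8, 0, 17, 2] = (0 10 13 1 4 14 3 5 18 2 15 8 16)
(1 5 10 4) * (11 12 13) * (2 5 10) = (1 10 4)(2 5)(11 12 13) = [0, 10, 5, 3, 1, 2, 6, 7, 8, 9, 4, 12, 13, 11]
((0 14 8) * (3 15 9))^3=((0 14 8)(3 15 9))^3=(15)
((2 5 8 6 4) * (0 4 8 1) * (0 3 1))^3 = (0 5 2 4)(1 3)(6 8)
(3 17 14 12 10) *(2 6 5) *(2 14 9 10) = (2 6 5 14 12)(3 17 9 10) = [0, 1, 6, 17, 4, 14, 5, 7, 8, 10, 3, 11, 2, 13, 12, 15, 16, 9]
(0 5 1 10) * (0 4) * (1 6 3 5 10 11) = [10, 11, 2, 5, 0, 6, 3, 7, 8, 9, 4, 1] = (0 10 4)(1 11)(3 5 6)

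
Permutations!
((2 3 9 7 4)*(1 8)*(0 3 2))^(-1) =((0 3 9 7 4)(1 8))^(-1) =(0 4 7 9 3)(1 8)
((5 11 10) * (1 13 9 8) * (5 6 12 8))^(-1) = ((1 13 9 5 11 10 6 12 8))^(-1) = (1 8 12 6 10 11 5 9 13)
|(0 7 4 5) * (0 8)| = 5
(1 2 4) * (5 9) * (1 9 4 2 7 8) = (1 7 8)(4 9 5) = [0, 7, 2, 3, 9, 4, 6, 8, 1, 5]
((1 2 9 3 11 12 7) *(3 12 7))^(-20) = ((1 2 9 12 3 11 7))^(-20) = (1 2 9 12 3 11 7)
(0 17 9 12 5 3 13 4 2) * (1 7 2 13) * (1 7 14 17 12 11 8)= (0 12 5 3 7 2)(1 14 17 9 11 8)(4 13)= [12, 14, 0, 7, 13, 3, 6, 2, 1, 11, 10, 8, 5, 4, 17, 15, 16, 9]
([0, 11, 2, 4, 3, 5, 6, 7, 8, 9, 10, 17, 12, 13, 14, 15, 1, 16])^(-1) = (1 16 17 11)(3 4)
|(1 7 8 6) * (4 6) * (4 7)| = |(1 4 6)(7 8)| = 6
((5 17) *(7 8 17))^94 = ((5 7 8 17))^94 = (5 8)(7 17)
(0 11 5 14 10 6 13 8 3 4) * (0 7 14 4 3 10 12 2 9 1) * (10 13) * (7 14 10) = (0 11 5 4 14 12 2 9 1)(6 7 10)(8 13) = [11, 0, 9, 3, 14, 4, 7, 10, 13, 1, 6, 5, 2, 8, 12]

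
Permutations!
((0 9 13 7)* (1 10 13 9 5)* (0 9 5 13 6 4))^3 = ((0 13 7 9 5 1 10 6 4))^3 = (0 9 10)(1 4 7)(5 6 13)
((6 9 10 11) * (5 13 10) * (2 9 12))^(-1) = ((2 9 5 13 10 11 6 12))^(-1) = (2 12 6 11 10 13 5 9)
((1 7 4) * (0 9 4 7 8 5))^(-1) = (0 5 8 1 4 9)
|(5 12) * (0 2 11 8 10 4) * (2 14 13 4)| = 4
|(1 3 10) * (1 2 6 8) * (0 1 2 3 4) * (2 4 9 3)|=|(0 1 9 3 10 2 6 8 4)|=9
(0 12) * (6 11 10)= (0 12)(6 11 10)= [12, 1, 2, 3, 4, 5, 11, 7, 8, 9, 6, 10, 0]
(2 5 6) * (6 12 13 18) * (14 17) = (2 5 12 13 18 6)(14 17) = [0, 1, 5, 3, 4, 12, 2, 7, 8, 9, 10, 11, 13, 18, 17, 15, 16, 14, 6]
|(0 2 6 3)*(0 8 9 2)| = |(2 6 3 8 9)| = 5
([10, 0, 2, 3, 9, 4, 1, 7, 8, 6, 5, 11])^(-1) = [1, 6, 2, 3, 5, 10, 9, 7, 8, 4, 0, 11]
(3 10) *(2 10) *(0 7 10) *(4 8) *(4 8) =(0 7 10 3 2) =[7, 1, 0, 2, 4, 5, 6, 10, 8, 9, 3]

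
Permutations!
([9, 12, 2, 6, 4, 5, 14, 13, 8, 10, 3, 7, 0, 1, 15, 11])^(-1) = (0 12 1 13 7 11 15 14 6 3 10 9)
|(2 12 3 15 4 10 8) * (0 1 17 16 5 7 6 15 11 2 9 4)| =8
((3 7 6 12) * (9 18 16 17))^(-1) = ((3 7 6 12)(9 18 16 17))^(-1) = (3 12 6 7)(9 17 16 18)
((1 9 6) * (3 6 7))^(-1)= (1 6 3 7 9)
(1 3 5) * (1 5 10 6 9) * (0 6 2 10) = (0 6 9 1 3)(2 10) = [6, 3, 10, 0, 4, 5, 9, 7, 8, 1, 2]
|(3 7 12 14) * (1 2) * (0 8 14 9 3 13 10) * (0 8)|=|(1 2)(3 7 12 9)(8 14 13 10)|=4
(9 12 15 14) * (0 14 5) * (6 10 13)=(0 14 9 12 15 5)(6 10 13)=[14, 1, 2, 3, 4, 0, 10, 7, 8, 12, 13, 11, 15, 6, 9, 5]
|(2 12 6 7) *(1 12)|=5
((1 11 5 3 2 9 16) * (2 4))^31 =(1 16 9 2 4 3 5 11)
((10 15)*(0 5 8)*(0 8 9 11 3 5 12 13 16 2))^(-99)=(0 12 13 16 2)(3 5 9 11)(10 15)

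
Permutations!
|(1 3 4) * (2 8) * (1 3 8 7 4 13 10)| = |(1 8 2 7 4 3 13 10)| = 8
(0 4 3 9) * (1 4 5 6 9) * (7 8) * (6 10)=(0 5 10 6 9)(1 4 3)(7 8)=[5, 4, 2, 1, 3, 10, 9, 8, 7, 0, 6]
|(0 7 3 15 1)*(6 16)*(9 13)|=|(0 7 3 15 1)(6 16)(9 13)|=10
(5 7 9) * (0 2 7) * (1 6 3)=(0 2 7 9 5)(1 6 3)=[2, 6, 7, 1, 4, 0, 3, 9, 8, 5]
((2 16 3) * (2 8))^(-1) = (2 8 3 16) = ((2 16 3 8))^(-1)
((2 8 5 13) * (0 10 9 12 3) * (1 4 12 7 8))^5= (0 5 12 7 1 10 13 3 8 4 9 2)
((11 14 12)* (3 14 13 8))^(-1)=((3 14 12 11 13 8))^(-1)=(3 8 13 11 12 14)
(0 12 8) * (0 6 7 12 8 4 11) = (0 8 6 7 12 4 11) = [8, 1, 2, 3, 11, 5, 7, 12, 6, 9, 10, 0, 4]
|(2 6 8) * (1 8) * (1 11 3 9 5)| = 8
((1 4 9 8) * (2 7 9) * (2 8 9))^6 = (9) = ((9)(1 4 8)(2 7))^6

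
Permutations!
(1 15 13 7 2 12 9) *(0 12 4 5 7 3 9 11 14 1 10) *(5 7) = (0 12 11 14 1 15 13 3 9 10)(2 4 7) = [12, 15, 4, 9, 7, 5, 6, 2, 8, 10, 0, 14, 11, 3, 1, 13]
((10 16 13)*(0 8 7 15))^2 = (0 7)(8 15)(10 13 16)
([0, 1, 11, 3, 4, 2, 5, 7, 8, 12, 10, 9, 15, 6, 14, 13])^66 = (2 9 15 6)(5 11 12 13)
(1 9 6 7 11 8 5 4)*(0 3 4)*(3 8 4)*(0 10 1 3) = (0 8 5 10 1 9 6 7 11 4 3) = [8, 9, 2, 0, 3, 10, 7, 11, 5, 6, 1, 4]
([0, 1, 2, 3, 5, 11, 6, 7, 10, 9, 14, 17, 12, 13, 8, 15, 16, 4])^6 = (4 11)(5 17)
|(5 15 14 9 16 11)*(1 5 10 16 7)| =|(1 5 15 14 9 7)(10 16 11)| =6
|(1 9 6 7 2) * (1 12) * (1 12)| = 5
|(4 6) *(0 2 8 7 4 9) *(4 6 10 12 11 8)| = |(0 2 4 10 12 11 8 7 6 9)| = 10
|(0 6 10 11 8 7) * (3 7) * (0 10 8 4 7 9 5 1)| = |(0 6 8 3 9 5 1)(4 7 10 11)| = 28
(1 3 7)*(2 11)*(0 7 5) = (0 7 1 3 5)(2 11) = [7, 3, 11, 5, 4, 0, 6, 1, 8, 9, 10, 2]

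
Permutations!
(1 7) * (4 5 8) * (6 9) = [0, 7, 2, 3, 5, 8, 9, 1, 4, 6] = (1 7)(4 5 8)(6 9)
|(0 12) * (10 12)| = 3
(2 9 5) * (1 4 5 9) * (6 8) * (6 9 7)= [0, 4, 1, 3, 5, 2, 8, 6, 9, 7]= (1 4 5 2)(6 8 9 7)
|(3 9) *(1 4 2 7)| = |(1 4 2 7)(3 9)| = 4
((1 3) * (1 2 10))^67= (1 10 2 3)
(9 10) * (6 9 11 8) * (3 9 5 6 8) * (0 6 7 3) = (0 6 5 7 3 9 10 11) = [6, 1, 2, 9, 4, 7, 5, 3, 8, 10, 11, 0]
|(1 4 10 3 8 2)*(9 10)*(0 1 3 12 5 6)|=24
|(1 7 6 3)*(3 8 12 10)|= |(1 7 6 8 12 10 3)|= 7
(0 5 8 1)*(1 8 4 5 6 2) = (8)(0 6 2 1)(4 5) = [6, 0, 1, 3, 5, 4, 2, 7, 8]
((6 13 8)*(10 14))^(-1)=((6 13 8)(10 14))^(-1)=(6 8 13)(10 14)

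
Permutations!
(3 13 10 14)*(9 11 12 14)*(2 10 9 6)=[0, 1, 10, 13, 4, 5, 2, 7, 8, 11, 6, 12, 14, 9, 3]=(2 10 6)(3 13 9 11 12 14)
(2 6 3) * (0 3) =(0 3 2 6) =[3, 1, 6, 2, 4, 5, 0]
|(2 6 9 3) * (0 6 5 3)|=|(0 6 9)(2 5 3)|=3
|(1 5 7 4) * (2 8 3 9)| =4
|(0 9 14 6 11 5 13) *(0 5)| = |(0 9 14 6 11)(5 13)| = 10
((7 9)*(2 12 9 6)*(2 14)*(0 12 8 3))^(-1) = (0 3 8 2 14 6 7 9 12)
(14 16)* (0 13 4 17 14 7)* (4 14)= [13, 1, 2, 3, 17, 5, 6, 0, 8, 9, 10, 11, 12, 14, 16, 15, 7, 4]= (0 13 14 16 7)(4 17)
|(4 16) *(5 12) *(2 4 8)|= 4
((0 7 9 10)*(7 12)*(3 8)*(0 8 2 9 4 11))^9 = ((0 12 7 4 11)(2 9 10 8 3))^9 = (0 11 4 7 12)(2 3 8 10 9)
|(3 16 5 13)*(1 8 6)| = |(1 8 6)(3 16 5 13)| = 12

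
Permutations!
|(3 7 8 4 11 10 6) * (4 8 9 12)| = |(3 7 9 12 4 11 10 6)| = 8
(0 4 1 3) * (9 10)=(0 4 1 3)(9 10)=[4, 3, 2, 0, 1, 5, 6, 7, 8, 10, 9]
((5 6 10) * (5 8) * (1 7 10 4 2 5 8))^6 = ((1 7 10)(2 5 6 4))^6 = (10)(2 6)(4 5)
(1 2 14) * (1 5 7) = (1 2 14 5 7) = [0, 2, 14, 3, 4, 7, 6, 1, 8, 9, 10, 11, 12, 13, 5]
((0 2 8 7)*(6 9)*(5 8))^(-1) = (0 7 8 5 2)(6 9)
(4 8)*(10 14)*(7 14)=(4 8)(7 14 10)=[0, 1, 2, 3, 8, 5, 6, 14, 4, 9, 7, 11, 12, 13, 10]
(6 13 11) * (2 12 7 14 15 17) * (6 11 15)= [0, 1, 12, 3, 4, 5, 13, 14, 8, 9, 10, 11, 7, 15, 6, 17, 16, 2]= (2 12 7 14 6 13 15 17)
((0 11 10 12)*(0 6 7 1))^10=(0 12 1 10 7 11 6)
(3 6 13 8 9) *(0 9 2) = (0 9 3 6 13 8 2) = [9, 1, 0, 6, 4, 5, 13, 7, 2, 3, 10, 11, 12, 8]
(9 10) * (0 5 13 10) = (0 5 13 10 9) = [5, 1, 2, 3, 4, 13, 6, 7, 8, 0, 9, 11, 12, 10]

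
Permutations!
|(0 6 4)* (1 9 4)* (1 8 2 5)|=|(0 6 8 2 5 1 9 4)|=8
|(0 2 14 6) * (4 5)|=|(0 2 14 6)(4 5)|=4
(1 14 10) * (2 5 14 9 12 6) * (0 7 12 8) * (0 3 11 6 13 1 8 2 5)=(0 7 12 13 1 9 2)(3 11 6 5 14 10 8)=[7, 9, 0, 11, 4, 14, 5, 12, 3, 2, 8, 6, 13, 1, 10]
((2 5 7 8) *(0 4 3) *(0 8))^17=(0 8 7 3 5 4 2)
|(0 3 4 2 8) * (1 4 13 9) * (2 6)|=9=|(0 3 13 9 1 4 6 2 8)|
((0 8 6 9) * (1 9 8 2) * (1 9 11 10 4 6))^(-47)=(0 2 9)(1 11 10 4 6 8)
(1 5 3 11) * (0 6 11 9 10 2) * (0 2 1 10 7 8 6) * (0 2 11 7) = (0 2 11 10 1 5 3 9)(6 7 8) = [2, 5, 11, 9, 4, 3, 7, 8, 6, 0, 1, 10]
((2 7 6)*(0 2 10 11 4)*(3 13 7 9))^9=((0 2 9 3 13 7 6 10 11 4))^9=(0 4 11 10 6 7 13 3 9 2)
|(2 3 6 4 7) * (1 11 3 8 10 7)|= |(1 11 3 6 4)(2 8 10 7)|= 20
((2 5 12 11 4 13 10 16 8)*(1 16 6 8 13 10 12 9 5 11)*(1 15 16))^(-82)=(2 4 6)(8 11 10)(12 16)(13 15)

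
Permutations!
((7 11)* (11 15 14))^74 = (7 14)(11 15)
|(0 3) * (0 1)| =3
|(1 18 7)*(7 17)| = |(1 18 17 7)| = 4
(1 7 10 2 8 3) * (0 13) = (0 13)(1 7 10 2 8 3) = [13, 7, 8, 1, 4, 5, 6, 10, 3, 9, 2, 11, 12, 0]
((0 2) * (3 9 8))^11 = (0 2)(3 8 9)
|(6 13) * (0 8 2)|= |(0 8 2)(6 13)|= 6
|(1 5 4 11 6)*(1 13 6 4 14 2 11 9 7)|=8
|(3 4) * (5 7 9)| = |(3 4)(5 7 9)| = 6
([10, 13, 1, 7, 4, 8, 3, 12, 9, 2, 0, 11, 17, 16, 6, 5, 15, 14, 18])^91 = [10, 15, 16, 7, 4, 2, 3, 12, 1, 13, 0, 11, 17, 5, 6, 9, 8, 14, 18]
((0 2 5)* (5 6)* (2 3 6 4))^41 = (0 3 6 5)(2 4)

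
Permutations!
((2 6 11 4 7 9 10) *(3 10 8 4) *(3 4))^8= (2 10 3 8 9 7 4 11 6)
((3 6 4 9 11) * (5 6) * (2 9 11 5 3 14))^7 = (14)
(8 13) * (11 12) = (8 13)(11 12) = [0, 1, 2, 3, 4, 5, 6, 7, 13, 9, 10, 12, 11, 8]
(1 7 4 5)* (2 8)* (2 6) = [0, 7, 8, 3, 5, 1, 2, 4, 6] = (1 7 4 5)(2 8 6)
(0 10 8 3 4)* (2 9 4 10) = (0 2 9 4)(3 10 8) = [2, 1, 9, 10, 0, 5, 6, 7, 3, 4, 8]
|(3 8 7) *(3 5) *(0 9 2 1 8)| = 8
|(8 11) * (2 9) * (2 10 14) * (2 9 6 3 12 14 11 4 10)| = 12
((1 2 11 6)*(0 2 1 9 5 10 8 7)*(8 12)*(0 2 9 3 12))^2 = (0 5)(2 6 12 7 11 3 8)(9 10)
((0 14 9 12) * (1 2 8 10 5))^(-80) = (14)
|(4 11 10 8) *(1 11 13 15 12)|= |(1 11 10 8 4 13 15 12)|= 8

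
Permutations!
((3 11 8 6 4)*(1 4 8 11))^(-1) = ((11)(1 4 3)(6 8))^(-1) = (11)(1 3 4)(6 8)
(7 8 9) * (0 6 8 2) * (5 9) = (0 6 8 5 9 7 2) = [6, 1, 0, 3, 4, 9, 8, 2, 5, 7]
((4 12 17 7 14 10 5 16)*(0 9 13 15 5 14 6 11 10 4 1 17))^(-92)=(0 4 10 6 17 16 15 9 12 14 11 7 1 5 13)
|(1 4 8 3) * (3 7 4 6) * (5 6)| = 12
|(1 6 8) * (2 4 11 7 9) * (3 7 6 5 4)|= |(1 5 4 11 6 8)(2 3 7 9)|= 12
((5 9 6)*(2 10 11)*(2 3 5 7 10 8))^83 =(2 8)(3 11 10 7 6 9 5)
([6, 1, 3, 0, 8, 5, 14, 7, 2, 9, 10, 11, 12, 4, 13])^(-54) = [14, 1, 0, 6, 2, 5, 13, 7, 3, 9, 10, 11, 12, 8, 4]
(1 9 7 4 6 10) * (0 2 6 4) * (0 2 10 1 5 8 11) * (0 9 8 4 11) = [10, 8, 6, 3, 11, 4, 1, 2, 0, 7, 5, 9] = (0 10 5 4 11 9 7 2 6 1 8)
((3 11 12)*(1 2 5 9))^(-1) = ((1 2 5 9)(3 11 12))^(-1) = (1 9 5 2)(3 12 11)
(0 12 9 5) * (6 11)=(0 12 9 5)(6 11)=[12, 1, 2, 3, 4, 0, 11, 7, 8, 5, 10, 6, 9]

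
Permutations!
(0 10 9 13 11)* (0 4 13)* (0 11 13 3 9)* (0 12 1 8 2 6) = (13)(0 10 12 1 8 2 6)(3 9 11 4) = [10, 8, 6, 9, 3, 5, 0, 7, 2, 11, 12, 4, 1, 13]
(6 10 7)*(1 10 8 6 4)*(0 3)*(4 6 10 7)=(0 3)(1 7 6 8 10 4)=[3, 7, 2, 0, 1, 5, 8, 6, 10, 9, 4]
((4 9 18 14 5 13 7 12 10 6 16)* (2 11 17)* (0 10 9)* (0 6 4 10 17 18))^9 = (0 12 13 14 11 17 9 7 5 18 2)(4 6 16 10)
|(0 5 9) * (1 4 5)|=|(0 1 4 5 9)|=5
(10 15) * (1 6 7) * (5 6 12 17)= (1 12 17 5 6 7)(10 15)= [0, 12, 2, 3, 4, 6, 7, 1, 8, 9, 15, 11, 17, 13, 14, 10, 16, 5]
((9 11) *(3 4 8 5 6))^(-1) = (3 6 5 8 4)(9 11)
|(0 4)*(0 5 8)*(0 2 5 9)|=|(0 4 9)(2 5 8)|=3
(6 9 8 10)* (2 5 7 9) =(2 5 7 9 8 10 6) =[0, 1, 5, 3, 4, 7, 2, 9, 10, 8, 6]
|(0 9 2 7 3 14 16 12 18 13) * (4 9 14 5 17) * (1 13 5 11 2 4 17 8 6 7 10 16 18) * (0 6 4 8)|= 60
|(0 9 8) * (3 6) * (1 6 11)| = |(0 9 8)(1 6 3 11)| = 12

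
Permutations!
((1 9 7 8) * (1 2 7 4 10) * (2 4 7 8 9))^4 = (1 10 4 8 2)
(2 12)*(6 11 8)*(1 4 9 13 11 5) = (1 4 9 13 11 8 6 5)(2 12) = [0, 4, 12, 3, 9, 1, 5, 7, 6, 13, 10, 8, 2, 11]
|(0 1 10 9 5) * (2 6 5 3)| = 8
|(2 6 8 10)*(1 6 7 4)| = 7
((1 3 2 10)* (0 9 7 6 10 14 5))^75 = ((0 9 7 6 10 1 3 2 14 5))^75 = (0 1)(2 7)(3 9)(5 10)(6 14)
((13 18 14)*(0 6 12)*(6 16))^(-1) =((0 16 6 12)(13 18 14))^(-1) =(0 12 6 16)(13 14 18)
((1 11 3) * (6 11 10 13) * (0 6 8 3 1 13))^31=(0 6 11 1 10)(3 13 8)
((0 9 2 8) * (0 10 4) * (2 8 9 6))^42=(10)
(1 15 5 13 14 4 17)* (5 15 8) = (1 8 5 13 14 4 17) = [0, 8, 2, 3, 17, 13, 6, 7, 5, 9, 10, 11, 12, 14, 4, 15, 16, 1]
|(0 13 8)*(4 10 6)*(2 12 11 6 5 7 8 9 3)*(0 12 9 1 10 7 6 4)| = 30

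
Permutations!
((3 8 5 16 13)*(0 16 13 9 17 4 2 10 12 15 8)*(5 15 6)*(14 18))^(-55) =((0 16 9 17 4 2 10 12 6 5 13 3)(8 15)(14 18))^(-55) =(0 2 13 17 6 16 10 3 4 5 9 12)(8 15)(14 18)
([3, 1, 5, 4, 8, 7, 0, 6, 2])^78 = (0 7 2 4)(3 6 5 8)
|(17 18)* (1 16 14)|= 6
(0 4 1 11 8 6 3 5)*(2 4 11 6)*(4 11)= (0 4 1 6 3 5)(2 11 8)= [4, 6, 11, 5, 1, 0, 3, 7, 2, 9, 10, 8]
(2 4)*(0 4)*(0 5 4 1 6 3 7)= (0 1 6 3 7)(2 5 4)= [1, 6, 5, 7, 2, 4, 3, 0]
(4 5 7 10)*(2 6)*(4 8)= (2 6)(4 5 7 10 8)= [0, 1, 6, 3, 5, 7, 2, 10, 4, 9, 8]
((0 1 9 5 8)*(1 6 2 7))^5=(0 9 2 8 1 6 5 7)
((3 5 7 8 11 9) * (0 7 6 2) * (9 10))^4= (0 10 6 8 3)(2 11 5 7 9)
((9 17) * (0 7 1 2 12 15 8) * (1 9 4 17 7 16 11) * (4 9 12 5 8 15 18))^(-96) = (18)(0 11 2 8 16 1 5)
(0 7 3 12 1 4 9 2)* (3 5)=(0 7 5 3 12 1 4 9 2)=[7, 4, 0, 12, 9, 3, 6, 5, 8, 2, 10, 11, 1]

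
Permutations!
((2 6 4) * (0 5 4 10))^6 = (10)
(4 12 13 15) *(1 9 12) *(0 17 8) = [17, 9, 2, 3, 1, 5, 6, 7, 0, 12, 10, 11, 13, 15, 14, 4, 16, 8] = (0 17 8)(1 9 12 13 15 4)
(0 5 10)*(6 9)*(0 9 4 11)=(0 5 10 9 6 4 11)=[5, 1, 2, 3, 11, 10, 4, 7, 8, 6, 9, 0]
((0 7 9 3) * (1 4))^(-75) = ((0 7 9 3)(1 4))^(-75) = (0 7 9 3)(1 4)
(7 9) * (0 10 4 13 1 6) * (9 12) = (0 10 4 13 1 6)(7 12 9) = [10, 6, 2, 3, 13, 5, 0, 12, 8, 7, 4, 11, 9, 1]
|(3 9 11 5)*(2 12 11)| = |(2 12 11 5 3 9)| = 6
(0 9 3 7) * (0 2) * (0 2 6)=(0 9 3 7 6)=[9, 1, 2, 7, 4, 5, 0, 6, 8, 3]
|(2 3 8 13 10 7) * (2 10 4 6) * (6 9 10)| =|(2 3 8 13 4 9 10 7 6)| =9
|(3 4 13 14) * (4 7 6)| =6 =|(3 7 6 4 13 14)|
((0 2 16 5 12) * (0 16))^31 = ((0 2)(5 12 16))^31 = (0 2)(5 12 16)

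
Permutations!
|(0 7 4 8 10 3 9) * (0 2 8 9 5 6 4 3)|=10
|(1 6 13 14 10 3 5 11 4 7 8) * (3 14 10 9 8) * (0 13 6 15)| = |(0 13 10 14 9 8 1 15)(3 5 11 4 7)| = 40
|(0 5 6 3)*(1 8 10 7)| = |(0 5 6 3)(1 8 10 7)| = 4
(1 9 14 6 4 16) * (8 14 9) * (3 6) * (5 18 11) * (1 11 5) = (1 8 14 3 6 4 16 11)(5 18) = [0, 8, 2, 6, 16, 18, 4, 7, 14, 9, 10, 1, 12, 13, 3, 15, 11, 17, 5]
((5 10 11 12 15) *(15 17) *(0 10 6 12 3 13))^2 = ((0 10 11 3 13)(5 6 12 17 15))^2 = (0 11 13 10 3)(5 12 15 6 17)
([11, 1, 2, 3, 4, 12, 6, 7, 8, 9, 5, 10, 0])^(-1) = [12, 1, 2, 3, 4, 10, 6, 7, 8, 9, 11, 0, 5]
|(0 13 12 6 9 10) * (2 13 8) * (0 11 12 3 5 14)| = 35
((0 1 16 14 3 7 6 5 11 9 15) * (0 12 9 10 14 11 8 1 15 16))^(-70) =(16)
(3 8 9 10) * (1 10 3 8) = (1 10 8 9 3) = [0, 10, 2, 1, 4, 5, 6, 7, 9, 3, 8]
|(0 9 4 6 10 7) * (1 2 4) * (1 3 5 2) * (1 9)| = |(0 1 9 3 5 2 4 6 10 7)| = 10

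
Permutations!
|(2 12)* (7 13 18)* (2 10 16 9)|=15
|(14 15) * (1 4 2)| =|(1 4 2)(14 15)| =6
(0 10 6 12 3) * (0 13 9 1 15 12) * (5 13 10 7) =(0 7 5 13 9 1 15 12 3 10 6) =[7, 15, 2, 10, 4, 13, 0, 5, 8, 1, 6, 11, 3, 9, 14, 12]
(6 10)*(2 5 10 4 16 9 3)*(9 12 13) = (2 5 10 6 4 16 12 13 9 3) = [0, 1, 5, 2, 16, 10, 4, 7, 8, 3, 6, 11, 13, 9, 14, 15, 12]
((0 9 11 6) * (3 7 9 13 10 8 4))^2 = (0 10 4 7 11)(3 9 6 13 8)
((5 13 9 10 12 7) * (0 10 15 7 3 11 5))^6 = ((0 10 12 3 11 5 13 9 15 7))^6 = (0 13 12 15 11)(3 7 5 10 9)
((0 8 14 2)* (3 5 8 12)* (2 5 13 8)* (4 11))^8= (14)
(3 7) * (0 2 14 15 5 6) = (0 2 14 15 5 6)(3 7) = [2, 1, 14, 7, 4, 6, 0, 3, 8, 9, 10, 11, 12, 13, 15, 5]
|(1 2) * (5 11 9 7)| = |(1 2)(5 11 9 7)| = 4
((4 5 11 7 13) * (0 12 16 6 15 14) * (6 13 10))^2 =(0 16 4 11 10 15)(5 7 6 14 12 13)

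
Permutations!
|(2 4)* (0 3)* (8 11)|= 2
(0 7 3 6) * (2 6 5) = [7, 1, 6, 5, 4, 2, 0, 3] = (0 7 3 5 2 6)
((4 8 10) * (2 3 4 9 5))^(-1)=(2 5 9 10 8 4 3)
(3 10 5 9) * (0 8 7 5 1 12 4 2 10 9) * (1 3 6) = (0 8 7 5)(1 12 4 2 10 3 9 6) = [8, 12, 10, 9, 2, 0, 1, 5, 7, 6, 3, 11, 4]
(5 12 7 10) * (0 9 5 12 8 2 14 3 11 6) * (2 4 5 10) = (0 9 10 12 7 2 14 3 11 6)(4 5 8) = [9, 1, 14, 11, 5, 8, 0, 2, 4, 10, 12, 6, 7, 13, 3]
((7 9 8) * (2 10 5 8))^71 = ((2 10 5 8 7 9))^71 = (2 9 7 8 5 10)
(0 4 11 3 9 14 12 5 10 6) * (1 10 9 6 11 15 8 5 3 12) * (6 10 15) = (0 4 6)(1 15 8 5 9 14)(3 10 11 12) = [4, 15, 2, 10, 6, 9, 0, 7, 5, 14, 11, 12, 3, 13, 1, 8]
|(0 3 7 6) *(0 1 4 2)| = |(0 3 7 6 1 4 2)| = 7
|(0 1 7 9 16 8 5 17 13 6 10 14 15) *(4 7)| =14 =|(0 1 4 7 9 16 8 5 17 13 6 10 14 15)|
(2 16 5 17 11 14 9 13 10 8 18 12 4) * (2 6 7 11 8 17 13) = (2 16 5 13 10 17 8 18 12 4 6 7 11 14 9) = [0, 1, 16, 3, 6, 13, 7, 11, 18, 2, 17, 14, 4, 10, 9, 15, 5, 8, 12]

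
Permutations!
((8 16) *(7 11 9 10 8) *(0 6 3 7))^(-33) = (0 7 10)(3 9 16)(6 11 8)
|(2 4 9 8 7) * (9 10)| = |(2 4 10 9 8 7)| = 6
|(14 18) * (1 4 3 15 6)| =|(1 4 3 15 6)(14 18)| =10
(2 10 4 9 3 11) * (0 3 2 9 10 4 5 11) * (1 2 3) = (0 1 2 4 10 5 11 9 3) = [1, 2, 4, 0, 10, 11, 6, 7, 8, 3, 5, 9]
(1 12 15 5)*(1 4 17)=(1 12 15 5 4 17)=[0, 12, 2, 3, 17, 4, 6, 7, 8, 9, 10, 11, 15, 13, 14, 5, 16, 1]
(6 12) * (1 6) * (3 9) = [0, 6, 2, 9, 4, 5, 12, 7, 8, 3, 10, 11, 1] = (1 6 12)(3 9)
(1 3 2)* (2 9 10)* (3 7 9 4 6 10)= (1 7 9 3 4 6 10 2)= [0, 7, 1, 4, 6, 5, 10, 9, 8, 3, 2]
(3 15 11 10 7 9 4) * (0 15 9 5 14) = (0 15 11 10 7 5 14)(3 9 4) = [15, 1, 2, 9, 3, 14, 6, 5, 8, 4, 7, 10, 12, 13, 0, 11]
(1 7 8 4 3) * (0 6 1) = (0 6 1 7 8 4 3) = [6, 7, 2, 0, 3, 5, 1, 8, 4]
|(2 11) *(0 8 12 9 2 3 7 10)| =|(0 8 12 9 2 11 3 7 10)| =9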